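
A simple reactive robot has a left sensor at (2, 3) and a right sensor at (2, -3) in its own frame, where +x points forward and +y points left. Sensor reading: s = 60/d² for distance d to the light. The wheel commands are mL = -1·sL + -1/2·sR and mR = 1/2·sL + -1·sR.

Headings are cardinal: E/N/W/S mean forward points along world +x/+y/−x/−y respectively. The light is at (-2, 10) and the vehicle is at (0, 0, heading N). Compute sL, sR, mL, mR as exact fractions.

12/13 60/89 -1458/1157 -246/1157

left sensor world pos  = (-3, 2); dL² = 65
right sensor world pos = (3, 2); dR² = 89
sL = 60/65 = 12/13
sR = 60/89 = 60/89
mL = -1·sL + -1/2·sR = -1458/1157
mR = 1/2·sL + -1·sR = -246/1157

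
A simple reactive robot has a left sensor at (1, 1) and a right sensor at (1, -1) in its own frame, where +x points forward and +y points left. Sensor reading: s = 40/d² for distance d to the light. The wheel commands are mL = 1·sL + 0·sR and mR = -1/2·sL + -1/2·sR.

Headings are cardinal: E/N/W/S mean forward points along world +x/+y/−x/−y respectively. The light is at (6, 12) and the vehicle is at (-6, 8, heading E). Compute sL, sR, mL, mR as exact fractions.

left sensor world pos  = (-5, 9); dL² = 130
right sensor world pos = (-5, 7); dR² = 146
sL = 40/130 = 4/13
sR = 40/146 = 20/73
mL = 1·sL + 0·sR = 4/13
mR = -1/2·sL + -1/2·sR = -276/949

4/13 20/73 4/13 -276/949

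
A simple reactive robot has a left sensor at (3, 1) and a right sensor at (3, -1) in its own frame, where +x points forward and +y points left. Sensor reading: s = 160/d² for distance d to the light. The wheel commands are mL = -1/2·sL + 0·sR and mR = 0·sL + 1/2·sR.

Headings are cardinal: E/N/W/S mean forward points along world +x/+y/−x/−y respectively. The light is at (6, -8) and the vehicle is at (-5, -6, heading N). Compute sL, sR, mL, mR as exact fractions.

160/169 32/25 -80/169 16/25

left sensor world pos  = (-6, -3); dL² = 169
right sensor world pos = (-4, -3); dR² = 125
sL = 160/169 = 160/169
sR = 160/125 = 32/25
mL = -1/2·sL + 0·sR = -80/169
mR = 0·sL + 1/2·sR = 16/25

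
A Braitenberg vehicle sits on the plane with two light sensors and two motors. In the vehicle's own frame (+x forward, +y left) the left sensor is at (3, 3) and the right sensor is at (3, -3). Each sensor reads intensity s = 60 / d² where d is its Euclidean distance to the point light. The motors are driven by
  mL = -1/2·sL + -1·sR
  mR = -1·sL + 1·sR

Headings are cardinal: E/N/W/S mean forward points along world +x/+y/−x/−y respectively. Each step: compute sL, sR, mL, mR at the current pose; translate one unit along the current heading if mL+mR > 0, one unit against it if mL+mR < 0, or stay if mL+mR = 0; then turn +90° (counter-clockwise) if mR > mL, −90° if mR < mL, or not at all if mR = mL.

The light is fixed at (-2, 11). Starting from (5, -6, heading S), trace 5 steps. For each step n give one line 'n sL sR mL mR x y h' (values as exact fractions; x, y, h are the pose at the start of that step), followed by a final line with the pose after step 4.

0 3/25 15/104 -531/2600 63/2600 5 -6 S
1 60/269 60/461 -29970/124009 -11520/124009 5 -5 E
2 30/89 6/25 -909/2225 -216/2225 4 -5 N
3 60/409 12/41 -6138/16769 2448/16769 4 -6 W
4 3/25 15/104 -531/2600 63/2600 5 -6 S
final 5 -5 E

n=0: pose=(5,-6,S); sL=3/25, sR=15/104; mL=-531/2600, mR=63/2600; mL+mR=-9/50 → advance -1; mR−mL=297/1300 → turn +1·90°
n=1: pose=(5,-5,E); sL=60/269, sR=60/461; mL=-29970/124009, mR=-11520/124009; mL+mR=-90/269 → advance -1; mR−mL=18450/124009 → turn +1·90°
n=2: pose=(4,-5,N); sL=30/89, sR=6/25; mL=-909/2225, mR=-216/2225; mL+mR=-45/89 → advance -1; mR−mL=693/2225 → turn +1·90°
n=3: pose=(4,-6,W); sL=60/409, sR=12/41; mL=-6138/16769, mR=2448/16769; mL+mR=-90/409 → advance -1; mR−mL=8586/16769 → turn +1·90°
n=4: pose=(5,-6,S); sL=3/25, sR=15/104; mL=-531/2600, mR=63/2600; mL+mR=-9/50 → advance -1; mR−mL=297/1300 → turn +1·90°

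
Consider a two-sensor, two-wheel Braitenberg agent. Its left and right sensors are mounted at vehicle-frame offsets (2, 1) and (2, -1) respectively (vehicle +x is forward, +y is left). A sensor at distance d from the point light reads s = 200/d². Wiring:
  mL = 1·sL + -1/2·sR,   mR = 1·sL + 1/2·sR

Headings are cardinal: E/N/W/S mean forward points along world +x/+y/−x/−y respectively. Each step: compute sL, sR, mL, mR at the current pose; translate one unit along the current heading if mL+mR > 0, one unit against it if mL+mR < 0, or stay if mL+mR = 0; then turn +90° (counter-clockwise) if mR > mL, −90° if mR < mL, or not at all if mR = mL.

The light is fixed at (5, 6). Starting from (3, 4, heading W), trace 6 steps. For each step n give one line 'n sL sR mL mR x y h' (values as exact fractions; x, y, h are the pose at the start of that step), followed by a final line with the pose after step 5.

0 8 200/17 36/17 236/17 3 4 W
1 10 25/4 55/8 105/8 2 4 S
2 40 200/17 580/17 780/17 2 3 E
3 20 100 -30 70 3 3 N
4 8 200/17 36/17 236/17 3 4 W
5 10 25/4 55/8 105/8 2 4 S
final 2 3 E

n=0: pose=(3,4,W); sL=8, sR=200/17; mL=36/17, mR=236/17; mL+mR=16 → advance +1; mR−mL=200/17 → turn +1·90°
n=1: pose=(2,4,S); sL=10, sR=25/4; mL=55/8, mR=105/8; mL+mR=20 → advance +1; mR−mL=25/4 → turn +1·90°
n=2: pose=(2,3,E); sL=40, sR=200/17; mL=580/17, mR=780/17; mL+mR=80 → advance +1; mR−mL=200/17 → turn +1·90°
n=3: pose=(3,3,N); sL=20, sR=100; mL=-30, mR=70; mL+mR=40 → advance +1; mR−mL=100 → turn +1·90°
n=4: pose=(3,4,W); sL=8, sR=200/17; mL=36/17, mR=236/17; mL+mR=16 → advance +1; mR−mL=200/17 → turn +1·90°
n=5: pose=(2,4,S); sL=10, sR=25/4; mL=55/8, mR=105/8; mL+mR=20 → advance +1; mR−mL=25/4 → turn +1·90°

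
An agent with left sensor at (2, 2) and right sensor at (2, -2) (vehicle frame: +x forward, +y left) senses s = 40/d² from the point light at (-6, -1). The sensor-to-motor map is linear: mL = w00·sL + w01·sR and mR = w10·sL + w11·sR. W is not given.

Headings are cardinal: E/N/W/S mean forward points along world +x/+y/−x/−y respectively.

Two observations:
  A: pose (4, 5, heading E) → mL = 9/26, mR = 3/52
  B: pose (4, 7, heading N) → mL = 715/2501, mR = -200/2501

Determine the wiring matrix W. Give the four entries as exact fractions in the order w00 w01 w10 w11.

1/2 1 -1 1

obs A: pose=(4,5,E) → sL=5/26, sR=1/4, mL=9/26, mR=3/52
obs B: pose=(4,7,N) → sL=10/41, sR=10/61, mL=715/2501, mR=-200/2501
sensor matrix S = [[5/26, 1/4], [10/41, 10/61]]; det S = -1915/65026
solve [mL_A; mL_B] = S·[w00; w01] and [mR_A; mR_B] = S·[w10; w11]:
  w00 = 1/2, w01 = 1, w10 = -1, w11 = 1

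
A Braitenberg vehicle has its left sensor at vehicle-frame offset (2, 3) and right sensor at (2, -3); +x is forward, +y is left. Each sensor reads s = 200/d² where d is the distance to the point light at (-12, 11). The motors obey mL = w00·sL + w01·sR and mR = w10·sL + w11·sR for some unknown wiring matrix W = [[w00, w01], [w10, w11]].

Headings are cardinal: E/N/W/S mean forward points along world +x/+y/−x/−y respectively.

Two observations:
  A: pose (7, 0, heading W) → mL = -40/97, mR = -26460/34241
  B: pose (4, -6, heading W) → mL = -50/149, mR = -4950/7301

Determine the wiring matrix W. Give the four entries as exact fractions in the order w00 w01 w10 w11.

obs A: pose=(7,0,W) → sL=40/97, sR=200/353, mL=-40/97, mR=-26460/34241
obs B: pose=(4,-6,W) → sL=50/149, sR=25/49, mL=-50/149, mR=-4950/7301
sensor matrix S = [[40/97, 200/353], [50/149, 25/49]]; det S = 5067000/249993541
solve [mL_A; mL_B] = S·[w00; w01] and [mR_A; mR_B] = S·[w10; w11]:
  w00 = -1, w01 = 0, w10 = -1/2, w11 = -1

-1 0 -1/2 -1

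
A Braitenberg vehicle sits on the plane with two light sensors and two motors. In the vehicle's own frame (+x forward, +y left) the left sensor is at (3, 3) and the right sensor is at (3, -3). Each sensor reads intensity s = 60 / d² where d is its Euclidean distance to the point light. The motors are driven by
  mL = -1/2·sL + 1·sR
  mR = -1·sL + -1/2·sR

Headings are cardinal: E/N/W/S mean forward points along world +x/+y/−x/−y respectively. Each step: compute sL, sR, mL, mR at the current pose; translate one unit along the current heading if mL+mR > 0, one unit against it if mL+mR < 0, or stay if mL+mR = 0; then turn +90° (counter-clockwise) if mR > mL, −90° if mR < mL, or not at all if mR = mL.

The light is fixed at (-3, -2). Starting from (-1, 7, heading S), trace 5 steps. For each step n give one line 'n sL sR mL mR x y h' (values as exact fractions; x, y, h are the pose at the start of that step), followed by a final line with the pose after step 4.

n=0: pose=(-1,7,S); sL=60/61, sR=60/37; mL=2550/2257, mR=-4050/2257; mL+mR=-1500/2257 → advance -1; mR−mL=-6600/2257 → turn -1·90°
n=1: pose=(-1,8,W); sL=6/5, sR=6/17; mL=-21/85, mR=-117/85; mL+mR=-138/85 → advance -1; mR−mL=-96/85 → turn -1·90°
n=2: pose=(0,8,N); sL=60/169, sR=12/41; mL=798/6929, mR=-3474/6929; mL+mR=-2676/6929 → advance -1; mR−mL=-4272/6929 → turn -1·90°
n=3: pose=(0,7,E); sL=1/3, sR=5/6; mL=2/3, mR=-3/4; mL+mR=-1/12 → advance -1; mR−mL=-17/12 → turn -1·90°
n=4: pose=(-1,7,S); sL=60/61, sR=60/37; mL=2550/2257, mR=-4050/2257; mL+mR=-1500/2257 → advance -1; mR−mL=-6600/2257 → turn -1·90°

0 60/61 60/37 2550/2257 -4050/2257 -1 7 S
1 6/5 6/17 -21/85 -117/85 -1 8 W
2 60/169 12/41 798/6929 -3474/6929 0 8 N
3 1/3 5/6 2/3 -3/4 0 7 E
4 60/61 60/37 2550/2257 -4050/2257 -1 7 S
final -1 8 W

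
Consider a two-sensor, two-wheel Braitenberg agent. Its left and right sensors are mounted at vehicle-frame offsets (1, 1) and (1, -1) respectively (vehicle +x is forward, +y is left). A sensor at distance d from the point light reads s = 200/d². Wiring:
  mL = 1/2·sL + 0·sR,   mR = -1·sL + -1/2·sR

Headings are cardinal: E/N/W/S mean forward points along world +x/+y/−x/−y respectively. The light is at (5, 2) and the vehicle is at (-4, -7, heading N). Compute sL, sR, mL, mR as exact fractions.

left sensor world pos  = (-5, -6); dL² = 164
right sensor world pos = (-3, -6); dR² = 128
sL = 200/164 = 50/41
sR = 200/128 = 25/16
mL = 1/2·sL + 0·sR = 25/41
mR = -1·sL + -1/2·sR = -2625/1312

50/41 25/16 25/41 -2625/1312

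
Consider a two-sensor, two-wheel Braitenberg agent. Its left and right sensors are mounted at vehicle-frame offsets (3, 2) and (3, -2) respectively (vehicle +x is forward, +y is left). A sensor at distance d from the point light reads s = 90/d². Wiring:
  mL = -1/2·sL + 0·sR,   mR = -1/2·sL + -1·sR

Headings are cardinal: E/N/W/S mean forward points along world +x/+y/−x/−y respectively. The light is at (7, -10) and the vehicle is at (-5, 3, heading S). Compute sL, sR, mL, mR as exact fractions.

left sensor world pos  = (-3, 0); dL² = 200
right sensor world pos = (-7, 0); dR² = 296
sL = 90/200 = 9/20
sR = 90/296 = 45/148
mL = -1/2·sL + 0·sR = -9/40
mR = -1/2·sL + -1·sR = -783/1480

9/20 45/148 -9/40 -783/1480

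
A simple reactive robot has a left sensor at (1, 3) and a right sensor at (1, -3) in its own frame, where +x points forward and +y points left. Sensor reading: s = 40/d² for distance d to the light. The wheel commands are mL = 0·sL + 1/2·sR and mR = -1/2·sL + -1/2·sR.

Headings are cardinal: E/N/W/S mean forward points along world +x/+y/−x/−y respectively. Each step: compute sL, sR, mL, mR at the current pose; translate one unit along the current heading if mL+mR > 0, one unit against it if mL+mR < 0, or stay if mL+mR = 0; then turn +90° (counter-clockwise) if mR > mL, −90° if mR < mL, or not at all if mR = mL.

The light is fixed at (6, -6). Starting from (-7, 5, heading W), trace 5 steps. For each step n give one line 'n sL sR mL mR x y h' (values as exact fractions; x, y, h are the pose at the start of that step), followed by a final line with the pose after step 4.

n=0: pose=(-7,5,W); sL=2/13, sR=5/49; mL=5/98, mR=-163/1274; mL+mR=-1/13 → advance -1; mR−mL=-114/637 → turn -1·90°
n=1: pose=(-6,5,N); sL=40/369, sR=8/45; mL=4/45, mR=-88/615; mL+mR=-20/369 → advance -1; mR−mL=-428/1845 → turn -1·90°
n=2: pose=(-6,4,E); sL=4/29, sR=4/17; mL=2/17, mR=-92/493; mL+mR=-2/29 → advance -1; mR−mL=-150/493 → turn -1·90°
n=3: pose=(-7,4,S); sL=40/181, sR=40/337; mL=20/337, mR=-10360/60997; mL+mR=-20/181 → advance -1; mR−mL=-13980/60997 → turn -1·90°
n=4: pose=(-7,5,W); sL=2/13, sR=5/49; mL=5/98, mR=-163/1274; mL+mR=-1/13 → advance -1; mR−mL=-114/637 → turn -1·90°

0 2/13 5/49 5/98 -163/1274 -7 5 W
1 40/369 8/45 4/45 -88/615 -6 5 N
2 4/29 4/17 2/17 -92/493 -6 4 E
3 40/181 40/337 20/337 -10360/60997 -7 4 S
4 2/13 5/49 5/98 -163/1274 -7 5 W
final -6 5 N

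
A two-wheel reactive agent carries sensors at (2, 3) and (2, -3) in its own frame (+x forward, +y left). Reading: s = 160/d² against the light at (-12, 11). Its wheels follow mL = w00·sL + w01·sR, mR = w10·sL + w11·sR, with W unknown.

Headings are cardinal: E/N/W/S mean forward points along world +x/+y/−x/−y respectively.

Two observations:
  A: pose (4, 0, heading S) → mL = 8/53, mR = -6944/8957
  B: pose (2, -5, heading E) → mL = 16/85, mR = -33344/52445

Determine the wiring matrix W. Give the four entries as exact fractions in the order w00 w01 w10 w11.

obs A: pose=(4,0,S) → sL=16/53, sR=80/169, mL=8/53, mR=-6944/8957
obs B: pose=(2,-5,E) → sL=32/85, sR=160/617, mL=16/85, mR=-33344/52445
sensor matrix S = [[16/53, 80/169], [32/85, 160/617]]; det S = -9388032/93949973
solve [mL_A; mL_B] = S·[w00; w01] and [mR_A; mR_B] = S·[w10; w11]:
  w00 = 1/2, w01 = 0, w10 = -1, w11 = -1

1/2 0 -1 -1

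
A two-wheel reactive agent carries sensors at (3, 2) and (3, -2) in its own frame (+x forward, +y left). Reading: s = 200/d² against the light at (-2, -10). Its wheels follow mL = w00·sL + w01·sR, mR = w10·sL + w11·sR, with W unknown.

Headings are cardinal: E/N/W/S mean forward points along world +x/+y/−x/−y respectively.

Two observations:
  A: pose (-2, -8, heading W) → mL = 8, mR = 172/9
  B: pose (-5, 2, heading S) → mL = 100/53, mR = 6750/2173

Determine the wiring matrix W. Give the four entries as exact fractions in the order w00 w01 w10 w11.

0 1 1/2 1

obs A: pose=(-2,-8,W) → sL=200/9, sR=8, mL=8, mR=172/9
obs B: pose=(-5,2,S) → sL=100/41, sR=100/53, mL=100/53, mR=6750/2173
sensor matrix S = [[200/9, 8], [100/41, 100/53]]; det S = 438400/19557
solve [mL_A; mL_B] = S·[w00; w01] and [mR_A; mR_B] = S·[w10; w11]:
  w00 = 0, w01 = 1, w10 = 1/2, w11 = 1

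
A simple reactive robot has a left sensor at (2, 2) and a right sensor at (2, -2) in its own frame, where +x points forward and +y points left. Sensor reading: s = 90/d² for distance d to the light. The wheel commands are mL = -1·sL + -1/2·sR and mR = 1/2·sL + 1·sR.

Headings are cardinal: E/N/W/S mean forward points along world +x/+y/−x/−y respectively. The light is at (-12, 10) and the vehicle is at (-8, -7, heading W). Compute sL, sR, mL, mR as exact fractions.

left sensor world pos  = (-10, -9); dL² = 365
right sensor world pos = (-10, -5); dR² = 229
sL = 90/365 = 18/73
sR = 90/229 = 90/229
mL = -1·sL + -1/2·sR = -7407/16717
mR = 1/2·sL + 1·sR = 8631/16717

18/73 90/229 -7407/16717 8631/16717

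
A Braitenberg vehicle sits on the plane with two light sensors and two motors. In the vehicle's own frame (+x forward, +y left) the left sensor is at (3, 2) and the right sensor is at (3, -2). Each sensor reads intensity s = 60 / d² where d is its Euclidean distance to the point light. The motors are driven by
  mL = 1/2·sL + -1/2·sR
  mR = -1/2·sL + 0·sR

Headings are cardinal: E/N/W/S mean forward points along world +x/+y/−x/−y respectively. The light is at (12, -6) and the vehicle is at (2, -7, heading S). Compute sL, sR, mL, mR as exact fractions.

3/4 3/8 3/16 -3/8

left sensor world pos  = (4, -10); dL² = 80
right sensor world pos = (0, -10); dR² = 160
sL = 60/80 = 3/4
sR = 60/160 = 3/8
mL = 1/2·sL + -1/2·sR = 3/16
mR = -1/2·sL + 0·sR = -3/8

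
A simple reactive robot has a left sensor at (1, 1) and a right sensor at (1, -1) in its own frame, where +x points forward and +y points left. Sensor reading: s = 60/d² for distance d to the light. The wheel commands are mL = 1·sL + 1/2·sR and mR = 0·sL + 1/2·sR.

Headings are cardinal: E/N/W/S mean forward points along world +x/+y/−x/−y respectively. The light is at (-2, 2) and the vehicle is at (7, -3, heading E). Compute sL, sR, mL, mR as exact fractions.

left sensor world pos  = (8, -2); dL² = 116
right sensor world pos = (8, -4); dR² = 136
sL = 60/116 = 15/29
sR = 60/136 = 15/34
mL = 1·sL + 1/2·sR = 1455/1972
mR = 0·sL + 1/2·sR = 15/68

15/29 15/34 1455/1972 15/68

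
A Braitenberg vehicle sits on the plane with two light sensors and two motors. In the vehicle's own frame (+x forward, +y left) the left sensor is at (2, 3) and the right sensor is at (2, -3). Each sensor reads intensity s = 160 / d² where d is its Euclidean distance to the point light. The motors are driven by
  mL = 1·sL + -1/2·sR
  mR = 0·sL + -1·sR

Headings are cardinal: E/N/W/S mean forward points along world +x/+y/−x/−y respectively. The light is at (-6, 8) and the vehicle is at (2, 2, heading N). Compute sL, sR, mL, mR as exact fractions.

left sensor world pos  = (-1, 4); dL² = 41
right sensor world pos = (5, 4); dR² = 137
sL = 160/41 = 160/41
sR = 160/137 = 160/137
mL = 1·sL + -1/2·sR = 18640/5617
mR = 0·sL + -1·sR = -160/137

160/41 160/137 18640/5617 -160/137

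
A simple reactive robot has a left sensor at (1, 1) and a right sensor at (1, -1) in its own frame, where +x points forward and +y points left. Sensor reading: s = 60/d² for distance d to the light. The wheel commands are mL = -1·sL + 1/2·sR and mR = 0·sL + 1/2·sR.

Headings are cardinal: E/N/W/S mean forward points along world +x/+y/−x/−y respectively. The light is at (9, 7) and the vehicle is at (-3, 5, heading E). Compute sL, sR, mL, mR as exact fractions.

left sensor world pos  = (-2, 6); dL² = 122
right sensor world pos = (-2, 4); dR² = 130
sL = 60/122 = 30/61
sR = 60/130 = 6/13
mL = -1·sL + 1/2·sR = -207/793
mR = 0·sL + 1/2·sR = 3/13

30/61 6/13 -207/793 3/13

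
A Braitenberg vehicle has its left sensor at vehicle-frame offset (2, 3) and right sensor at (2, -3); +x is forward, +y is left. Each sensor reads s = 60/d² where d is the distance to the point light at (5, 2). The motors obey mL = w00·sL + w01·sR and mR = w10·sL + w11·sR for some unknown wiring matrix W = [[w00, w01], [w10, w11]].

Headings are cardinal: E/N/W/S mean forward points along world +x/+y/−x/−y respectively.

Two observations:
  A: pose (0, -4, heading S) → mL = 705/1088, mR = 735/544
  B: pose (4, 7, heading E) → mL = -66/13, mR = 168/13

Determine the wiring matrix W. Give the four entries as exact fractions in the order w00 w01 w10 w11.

1 -1/2 1 1

obs A: pose=(0,-4,S) → sL=15/17, sR=15/32, mL=705/1088, mR=735/544
obs B: pose=(4,7,E) → sL=12/13, sR=12, mL=-66/13, mR=168/13
sensor matrix S = [[15/17, 15/32], [12/13, 12]]; det S = 17955/1768
solve [mL_A; mL_B] = S·[w00; w01] and [mR_A; mR_B] = S·[w10; w11]:
  w00 = 1, w01 = -1/2, w10 = 1, w11 = 1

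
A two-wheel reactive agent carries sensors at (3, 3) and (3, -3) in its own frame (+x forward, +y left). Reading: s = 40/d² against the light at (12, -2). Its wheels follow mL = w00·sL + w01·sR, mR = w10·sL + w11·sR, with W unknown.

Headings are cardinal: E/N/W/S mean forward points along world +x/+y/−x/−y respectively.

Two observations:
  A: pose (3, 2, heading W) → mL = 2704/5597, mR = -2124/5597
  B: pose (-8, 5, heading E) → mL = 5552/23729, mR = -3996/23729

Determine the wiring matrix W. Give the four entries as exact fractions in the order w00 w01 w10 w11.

obs A: pose=(3,2,W) → sL=8/29, sR=40/193, mL=2704/5597, mR=-2124/5597
obs B: pose=(-8,5,E) → sL=40/389, sR=8/61, mL=5552/23729, mR=-3996/23729
sensor matrix S = [[8/29, 40/193], [40/389, 8/61]]; det S = 1974528/132811213
solve [mL_A; mL_B] = S·[w00; w01] and [mR_A; mR_B] = S·[w10; w11]:
  w00 = 1, w01 = 1, w10 = -1, w11 = -1/2

1 1 -1 -1/2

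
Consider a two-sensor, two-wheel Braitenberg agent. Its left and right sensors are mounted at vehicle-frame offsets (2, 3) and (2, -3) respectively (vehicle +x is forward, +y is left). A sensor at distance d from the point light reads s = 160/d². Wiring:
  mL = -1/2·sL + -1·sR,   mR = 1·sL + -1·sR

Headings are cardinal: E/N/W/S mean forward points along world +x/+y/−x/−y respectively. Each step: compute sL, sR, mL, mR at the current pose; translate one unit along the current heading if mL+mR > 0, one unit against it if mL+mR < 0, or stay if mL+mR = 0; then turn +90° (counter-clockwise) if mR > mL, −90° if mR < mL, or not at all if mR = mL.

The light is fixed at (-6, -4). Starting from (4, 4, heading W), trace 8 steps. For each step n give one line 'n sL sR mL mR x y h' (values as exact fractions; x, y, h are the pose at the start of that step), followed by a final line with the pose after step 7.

0 160/89 32/37 -5808/3293 3072/3293 4 4 W
1 20/29 8/5 -282/145 -132/145 5 4 S
2 160/313 32/41 -13296/12833 -3456/12833 5 5 E
3 16/17 16/29 -504/493 192/493 4 5 N
4 160/89 32/37 -5808/3293 3072/3293 4 4 W
5 20/29 8/5 -282/145 -132/145 5 4 S
6 160/313 32/41 -13296/12833 -3456/12833 5 5 E
7 16/17 16/29 -504/493 192/493 4 5 N
final 4 4 W

n=0: pose=(4,4,W); sL=160/89, sR=32/37; mL=-5808/3293, mR=3072/3293; mL+mR=-2736/3293 → advance -1; mR−mL=240/89 → turn +1·90°
n=1: pose=(5,4,S); sL=20/29, sR=8/5; mL=-282/145, mR=-132/145; mL+mR=-414/145 → advance -1; mR−mL=30/29 → turn +1·90°
n=2: pose=(5,5,E); sL=160/313, sR=32/41; mL=-13296/12833, mR=-3456/12833; mL+mR=-16752/12833 → advance -1; mR−mL=240/313 → turn +1·90°
n=3: pose=(4,5,N); sL=16/17, sR=16/29; mL=-504/493, mR=192/493; mL+mR=-312/493 → advance -1; mR−mL=24/17 → turn +1·90°
n=4: pose=(4,4,W); sL=160/89, sR=32/37; mL=-5808/3293, mR=3072/3293; mL+mR=-2736/3293 → advance -1; mR−mL=240/89 → turn +1·90°
n=5: pose=(5,4,S); sL=20/29, sR=8/5; mL=-282/145, mR=-132/145; mL+mR=-414/145 → advance -1; mR−mL=30/29 → turn +1·90°
n=6: pose=(5,5,E); sL=160/313, sR=32/41; mL=-13296/12833, mR=-3456/12833; mL+mR=-16752/12833 → advance -1; mR−mL=240/313 → turn +1·90°
n=7: pose=(4,5,N); sL=16/17, sR=16/29; mL=-504/493, mR=192/493; mL+mR=-312/493 → advance -1; mR−mL=24/17 → turn +1·90°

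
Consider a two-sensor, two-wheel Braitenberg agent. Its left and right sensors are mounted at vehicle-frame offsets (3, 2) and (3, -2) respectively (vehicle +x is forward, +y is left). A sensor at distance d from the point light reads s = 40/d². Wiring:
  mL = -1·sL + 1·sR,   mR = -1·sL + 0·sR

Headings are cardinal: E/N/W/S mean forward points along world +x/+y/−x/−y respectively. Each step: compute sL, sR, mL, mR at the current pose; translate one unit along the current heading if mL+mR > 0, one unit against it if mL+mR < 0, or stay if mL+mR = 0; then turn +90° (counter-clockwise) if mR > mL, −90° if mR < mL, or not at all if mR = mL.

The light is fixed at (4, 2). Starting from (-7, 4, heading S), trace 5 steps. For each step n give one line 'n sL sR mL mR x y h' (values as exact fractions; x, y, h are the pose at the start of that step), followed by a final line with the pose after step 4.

n=0: pose=(-7,4,S); sL=20/41, sR=4/17; mL=-176/697, mR=-20/41; mL+mR=-516/697 → advance -1; mR−mL=-4/17 → turn -1·90°
n=1: pose=(-7,5,W); sL=40/197, sR=40/221; mL=-960/43537, mR=-40/197; mL+mR=-9800/43537 → advance -1; mR−mL=-40/221 → turn -1·90°
n=2: pose=(-6,5,N); sL=2/9, sR=2/5; mL=8/45, mR=-2/9; mL+mR=-2/45 → advance -1; mR−mL=-2/5 → turn -1·90°
n=3: pose=(-6,4,E); sL=8/13, sR=40/49; mL=128/637, mR=-8/13; mL+mR=-264/637 → advance -1; mR−mL=-40/49 → turn -1·90°
n=4: pose=(-7,4,S); sL=20/41, sR=4/17; mL=-176/697, mR=-20/41; mL+mR=-516/697 → advance -1; mR−mL=-4/17 → turn -1·90°

0 20/41 4/17 -176/697 -20/41 -7 4 S
1 40/197 40/221 -960/43537 -40/197 -7 5 W
2 2/9 2/5 8/45 -2/9 -6 5 N
3 8/13 40/49 128/637 -8/13 -6 4 E
4 20/41 4/17 -176/697 -20/41 -7 4 S
final -7 5 W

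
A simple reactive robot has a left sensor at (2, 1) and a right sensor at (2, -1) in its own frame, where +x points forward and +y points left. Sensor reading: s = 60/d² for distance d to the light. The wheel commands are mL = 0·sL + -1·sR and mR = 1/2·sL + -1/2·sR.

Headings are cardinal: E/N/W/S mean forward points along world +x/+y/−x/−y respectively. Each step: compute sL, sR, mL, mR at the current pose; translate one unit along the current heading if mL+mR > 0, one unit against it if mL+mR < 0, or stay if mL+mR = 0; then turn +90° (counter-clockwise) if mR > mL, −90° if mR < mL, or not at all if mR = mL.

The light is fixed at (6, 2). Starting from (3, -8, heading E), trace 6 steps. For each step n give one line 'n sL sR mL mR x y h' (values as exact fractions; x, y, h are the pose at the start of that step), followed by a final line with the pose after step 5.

n=0: pose=(3,-8,E); sL=30/41, sR=30/61; mL=-30/61, mR=300/2501; mL+mR=-930/2501 → advance -1; mR−mL=1530/2501 → turn +1·90°
n=1: pose=(2,-8,N); sL=60/89, sR=60/73; mL=-60/73, mR=-480/6497; mL+mR=-5820/6497 → advance -1; mR−mL=4860/6497 → turn +1·90°
n=2: pose=(2,-9,W); sL=1/3, sR=15/34; mL=-15/34, mR=-11/204; mL+mR=-101/204 → advance -1; mR−mL=79/204 → turn +1·90°
n=3: pose=(3,-9,S); sL=60/173, sR=12/37; mL=-12/37, mR=72/6401; mL+mR=-2004/6401 → advance -1; mR−mL=2148/6401 → turn +1·90°
n=4: pose=(3,-8,E); sL=30/41, sR=30/61; mL=-30/61, mR=300/2501; mL+mR=-930/2501 → advance -1; mR−mL=1530/2501 → turn +1·90°
n=5: pose=(2,-8,N); sL=60/89, sR=60/73; mL=-60/73, mR=-480/6497; mL+mR=-5820/6497 → advance -1; mR−mL=4860/6497 → turn +1·90°

0 30/41 30/61 -30/61 300/2501 3 -8 E
1 60/89 60/73 -60/73 -480/6497 2 -8 N
2 1/3 15/34 -15/34 -11/204 2 -9 W
3 60/173 12/37 -12/37 72/6401 3 -9 S
4 30/41 30/61 -30/61 300/2501 3 -8 E
5 60/89 60/73 -60/73 -480/6497 2 -8 N
final 2 -9 W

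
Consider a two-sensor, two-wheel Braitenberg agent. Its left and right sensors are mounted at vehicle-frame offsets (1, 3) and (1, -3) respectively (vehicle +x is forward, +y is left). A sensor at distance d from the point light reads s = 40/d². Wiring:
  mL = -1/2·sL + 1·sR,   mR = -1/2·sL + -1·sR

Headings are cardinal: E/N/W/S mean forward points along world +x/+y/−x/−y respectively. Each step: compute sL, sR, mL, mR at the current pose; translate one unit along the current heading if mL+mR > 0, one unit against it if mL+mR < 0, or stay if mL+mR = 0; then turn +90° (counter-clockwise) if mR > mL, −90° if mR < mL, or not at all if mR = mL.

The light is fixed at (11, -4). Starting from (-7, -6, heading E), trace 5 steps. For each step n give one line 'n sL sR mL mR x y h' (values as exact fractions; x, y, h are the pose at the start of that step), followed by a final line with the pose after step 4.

n=0: pose=(-7,-6,E); sL=4/29, sR=20/157; mL=266/4553, mR=-894/4553; mL+mR=-4/29 → advance -1; mR−mL=-40/157 → turn -1·90°
n=1: pose=(-8,-6,S); sL=8/53, sR=40/493; mL=148/26129, mR=-4092/26129; mL+mR=-8/53 → advance -1; mR−mL=-80/493 → turn -1·90°
n=2: pose=(-8,-5,W); sL=5/52, sR=10/101; mL=535/10504, mR=-1545/10504; mL+mR=-5/52 → advance -1; mR−mL=-20/101 → turn -1·90°
n=3: pose=(-7,-5,N); sL=40/441, sR=8/45; mL=292/2205, mR=-164/735; mL+mR=-40/441 → advance -1; mR−mL=-16/45 → turn -1·90°
n=4: pose=(-7,-6,E); sL=4/29, sR=20/157; mL=266/4553, mR=-894/4553; mL+mR=-4/29 → advance -1; mR−mL=-40/157 → turn -1·90°

0 4/29 20/157 266/4553 -894/4553 -7 -6 E
1 8/53 40/493 148/26129 -4092/26129 -8 -6 S
2 5/52 10/101 535/10504 -1545/10504 -8 -5 W
3 40/441 8/45 292/2205 -164/735 -7 -5 N
4 4/29 20/157 266/4553 -894/4553 -7 -6 E
final -8 -6 S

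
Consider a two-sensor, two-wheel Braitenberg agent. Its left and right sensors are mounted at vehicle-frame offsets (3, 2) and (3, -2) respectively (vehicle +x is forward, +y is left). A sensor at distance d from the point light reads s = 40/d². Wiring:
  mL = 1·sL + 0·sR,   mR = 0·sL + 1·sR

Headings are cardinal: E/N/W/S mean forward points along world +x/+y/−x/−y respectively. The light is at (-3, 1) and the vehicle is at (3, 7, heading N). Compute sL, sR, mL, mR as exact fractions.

40/97 8/29 40/97 8/29

left sensor world pos  = (1, 10); dL² = 97
right sensor world pos = (5, 10); dR² = 145
sL = 40/97 = 40/97
sR = 40/145 = 8/29
mL = 1·sL + 0·sR = 40/97
mR = 0·sL + 1·sR = 8/29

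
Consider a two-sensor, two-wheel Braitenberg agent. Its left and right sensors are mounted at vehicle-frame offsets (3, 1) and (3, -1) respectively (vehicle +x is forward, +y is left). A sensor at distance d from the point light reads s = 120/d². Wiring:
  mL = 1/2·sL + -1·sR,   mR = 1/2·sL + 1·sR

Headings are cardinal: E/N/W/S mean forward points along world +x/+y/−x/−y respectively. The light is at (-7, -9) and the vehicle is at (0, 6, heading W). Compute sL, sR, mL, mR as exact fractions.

left sensor world pos  = (-3, 5); dL² = 212
right sensor world pos = (-3, 7); dR² = 272
sL = 120/212 = 30/53
sR = 120/272 = 15/34
mL = 1/2·sL + -1·sR = -285/1802
mR = 1/2·sL + 1·sR = 1305/1802

30/53 15/34 -285/1802 1305/1802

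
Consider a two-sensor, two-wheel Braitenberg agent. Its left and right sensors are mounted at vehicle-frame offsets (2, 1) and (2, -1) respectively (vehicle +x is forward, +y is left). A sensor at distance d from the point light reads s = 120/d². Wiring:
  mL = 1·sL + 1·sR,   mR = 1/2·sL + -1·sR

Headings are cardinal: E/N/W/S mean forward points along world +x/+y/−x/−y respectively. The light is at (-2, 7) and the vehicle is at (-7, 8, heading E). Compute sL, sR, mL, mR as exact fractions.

120/13 40/3 880/39 -340/39

left sensor world pos  = (-5, 9); dL² = 13
right sensor world pos = (-5, 7); dR² = 9
sL = 120/13 = 120/13
sR = 120/9 = 40/3
mL = 1·sL + 1·sR = 880/39
mR = 1/2·sL + -1·sR = -340/39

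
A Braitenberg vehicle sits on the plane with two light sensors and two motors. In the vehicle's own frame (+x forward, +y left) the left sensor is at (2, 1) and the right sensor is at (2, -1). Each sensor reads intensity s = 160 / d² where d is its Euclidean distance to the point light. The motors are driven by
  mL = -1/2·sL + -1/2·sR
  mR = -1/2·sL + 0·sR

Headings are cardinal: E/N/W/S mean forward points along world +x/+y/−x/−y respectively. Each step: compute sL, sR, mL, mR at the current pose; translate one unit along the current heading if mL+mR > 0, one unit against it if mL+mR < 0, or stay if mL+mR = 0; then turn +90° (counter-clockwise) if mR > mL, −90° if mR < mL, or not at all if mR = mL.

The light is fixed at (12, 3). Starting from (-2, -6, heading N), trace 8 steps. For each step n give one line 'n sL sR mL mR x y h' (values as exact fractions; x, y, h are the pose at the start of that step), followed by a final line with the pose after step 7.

0 80/137 80/109 -9840/14933 -40/137 -2 -6 N
1 160/377 160/337 -57120/127049 -80/377 -2 -7 W
2 5/9 8/17 -157/306 -5/18 -1 -7 S
3 32/37 160/221 -6496/8177 -16/37 -1 -6 E
4 80/137 80/109 -9840/14933 -40/137 -2 -6 N
5 160/377 160/337 -57120/127049 -80/377 -2 -7 W
6 5/9 8/17 -157/306 -5/18 -1 -7 S
7 32/37 160/221 -6496/8177 -16/37 -1 -6 E
final -2 -6 N

n=0: pose=(-2,-6,N); sL=80/137, sR=80/109; mL=-9840/14933, mR=-40/137; mL+mR=-14200/14933 → advance -1; mR−mL=40/109 → turn +1·90°
n=1: pose=(-2,-7,W); sL=160/377, sR=160/337; mL=-57120/127049, mR=-80/377; mL+mR=-84080/127049 → advance -1; mR−mL=80/337 → turn +1·90°
n=2: pose=(-1,-7,S); sL=5/9, sR=8/17; mL=-157/306, mR=-5/18; mL+mR=-121/153 → advance -1; mR−mL=4/17 → turn +1·90°
n=3: pose=(-1,-6,E); sL=32/37, sR=160/221; mL=-6496/8177, mR=-16/37; mL+mR=-10032/8177 → advance -1; mR−mL=80/221 → turn +1·90°
n=4: pose=(-2,-6,N); sL=80/137, sR=80/109; mL=-9840/14933, mR=-40/137; mL+mR=-14200/14933 → advance -1; mR−mL=40/109 → turn +1·90°
n=5: pose=(-2,-7,W); sL=160/377, sR=160/337; mL=-57120/127049, mR=-80/377; mL+mR=-84080/127049 → advance -1; mR−mL=80/337 → turn +1·90°
n=6: pose=(-1,-7,S); sL=5/9, sR=8/17; mL=-157/306, mR=-5/18; mL+mR=-121/153 → advance -1; mR−mL=4/17 → turn +1·90°
n=7: pose=(-1,-6,E); sL=32/37, sR=160/221; mL=-6496/8177, mR=-16/37; mL+mR=-10032/8177 → advance -1; mR−mL=80/221 → turn +1·90°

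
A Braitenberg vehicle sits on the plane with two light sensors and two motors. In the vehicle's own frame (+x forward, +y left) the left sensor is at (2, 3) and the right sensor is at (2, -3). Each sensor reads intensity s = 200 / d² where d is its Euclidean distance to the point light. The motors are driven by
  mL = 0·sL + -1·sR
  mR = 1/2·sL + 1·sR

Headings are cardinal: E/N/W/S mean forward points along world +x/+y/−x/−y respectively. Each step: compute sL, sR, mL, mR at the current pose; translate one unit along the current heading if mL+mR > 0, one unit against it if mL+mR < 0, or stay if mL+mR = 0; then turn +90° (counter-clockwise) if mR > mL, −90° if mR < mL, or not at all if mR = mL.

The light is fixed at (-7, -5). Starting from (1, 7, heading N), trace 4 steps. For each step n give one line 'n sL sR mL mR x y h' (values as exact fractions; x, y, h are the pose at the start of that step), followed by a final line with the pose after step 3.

0 200/221 200/317 -200/317 75900/70057 1 7 N
1 25/17 50/73 -50/73 3525/2482 1 8 W
2 200/221 200/137 -200/137 57900/30277 0 8 S
3 100/153 100/81 -100/81 2150/1377 0 7 E
final 1 7 N

n=0: pose=(1,7,N); sL=200/221, sR=200/317; mL=-200/317, mR=75900/70057; mL+mR=100/221 → advance +1; mR−mL=120100/70057 → turn +1·90°
n=1: pose=(1,8,W); sL=25/17, sR=50/73; mL=-50/73, mR=3525/2482; mL+mR=25/34 → advance +1; mR−mL=5225/2482 → turn +1·90°
n=2: pose=(0,8,S); sL=200/221, sR=200/137; mL=-200/137, mR=57900/30277; mL+mR=100/221 → advance +1; mR−mL=102100/30277 → turn +1·90°
n=3: pose=(0,7,E); sL=100/153, sR=100/81; mL=-100/81, mR=2150/1377; mL+mR=50/153 → advance +1; mR−mL=3850/1377 → turn +1·90°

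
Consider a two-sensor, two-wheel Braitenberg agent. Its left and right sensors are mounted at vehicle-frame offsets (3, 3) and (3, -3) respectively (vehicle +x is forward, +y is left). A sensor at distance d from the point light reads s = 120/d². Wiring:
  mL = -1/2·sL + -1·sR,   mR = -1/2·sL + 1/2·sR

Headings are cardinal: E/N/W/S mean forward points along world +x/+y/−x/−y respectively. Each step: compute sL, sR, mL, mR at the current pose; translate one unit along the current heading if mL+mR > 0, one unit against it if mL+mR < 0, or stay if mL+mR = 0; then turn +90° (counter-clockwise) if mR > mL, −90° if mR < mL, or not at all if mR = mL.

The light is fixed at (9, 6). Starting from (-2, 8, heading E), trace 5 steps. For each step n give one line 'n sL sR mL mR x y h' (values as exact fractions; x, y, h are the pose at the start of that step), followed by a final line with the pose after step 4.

n=0: pose=(-2,8,E); sL=120/89, sR=24/13; mL=-2916/1157, mR=288/1157; mL+mR=-2628/1157 → advance -1; mR−mL=36/13 → turn +1·90°
n=1: pose=(-3,8,N); sL=12/25, sR=60/53; mL=-1818/1325, mR=432/1325; mL+mR=-1386/1325 → advance -1; mR−mL=90/53 → turn +1·90°
n=2: pose=(-3,7,W); sL=120/229, sR=120/241; mL=-41940/55189, mR=-720/55189; mL+mR=-42660/55189 → advance -1; mR−mL=180/241 → turn +1·90°
n=3: pose=(-2,7,S); sL=30/17, sR=3/5; mL=-126/85, mR=-99/170; mL+mR=-351/170 → advance -1; mR−mL=9/10 → turn +1·90°
n=4: pose=(-2,8,E); sL=120/89, sR=24/13; mL=-2916/1157, mR=288/1157; mL+mR=-2628/1157 → advance -1; mR−mL=36/13 → turn +1·90°

0 120/89 24/13 -2916/1157 288/1157 -2 8 E
1 12/25 60/53 -1818/1325 432/1325 -3 8 N
2 120/229 120/241 -41940/55189 -720/55189 -3 7 W
3 30/17 3/5 -126/85 -99/170 -2 7 S
4 120/89 24/13 -2916/1157 288/1157 -2 8 E
final -3 8 N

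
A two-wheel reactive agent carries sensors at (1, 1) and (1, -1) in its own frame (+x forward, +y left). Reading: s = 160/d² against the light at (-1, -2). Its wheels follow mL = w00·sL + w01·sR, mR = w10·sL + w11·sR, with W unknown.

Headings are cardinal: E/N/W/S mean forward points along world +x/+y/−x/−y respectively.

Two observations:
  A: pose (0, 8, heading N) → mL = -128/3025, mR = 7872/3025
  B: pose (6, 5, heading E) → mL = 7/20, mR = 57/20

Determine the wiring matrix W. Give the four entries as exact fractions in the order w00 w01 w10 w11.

-1 1 1 1

obs A: pose=(0,8,N) → sL=160/121, sR=32/25, mL=-128/3025, mR=7872/3025
obs B: pose=(6,5,E) → sL=5/4, sR=8/5, mL=7/20, mR=57/20
sensor matrix S = [[160/121, 32/25], [5/4, 8/5]]; det S = 312/605
solve [mL_A; mL_B] = S·[w00; w01] and [mR_A; mR_B] = S·[w10; w11]:
  w00 = -1, w01 = 1, w10 = 1, w11 = 1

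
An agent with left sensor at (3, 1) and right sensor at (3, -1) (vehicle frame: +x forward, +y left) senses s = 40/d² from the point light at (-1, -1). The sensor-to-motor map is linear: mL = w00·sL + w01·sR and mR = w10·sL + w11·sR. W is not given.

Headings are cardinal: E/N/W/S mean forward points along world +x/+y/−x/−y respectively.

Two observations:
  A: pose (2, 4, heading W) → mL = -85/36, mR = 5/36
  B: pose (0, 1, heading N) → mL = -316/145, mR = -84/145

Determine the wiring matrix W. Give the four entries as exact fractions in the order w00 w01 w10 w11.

obs A: pose=(2,4,W) → sL=5/2, sR=10/9, mL=-85/36, mR=5/36
obs B: pose=(0,1,N) → sL=8/5, sR=40/29, mL=-316/145, mR=-84/145
sensor matrix S = [[5/2, 10/9], [8/5, 40/29]]; det S = 436/261
solve [mL_A; mL_B] = S·[w00; w01] and [mR_A; mR_B] = S·[w10; w11]:
  w00 = -1/2, w01 = -1, w10 = 1/2, w11 = -1

-1/2 -1 1/2 -1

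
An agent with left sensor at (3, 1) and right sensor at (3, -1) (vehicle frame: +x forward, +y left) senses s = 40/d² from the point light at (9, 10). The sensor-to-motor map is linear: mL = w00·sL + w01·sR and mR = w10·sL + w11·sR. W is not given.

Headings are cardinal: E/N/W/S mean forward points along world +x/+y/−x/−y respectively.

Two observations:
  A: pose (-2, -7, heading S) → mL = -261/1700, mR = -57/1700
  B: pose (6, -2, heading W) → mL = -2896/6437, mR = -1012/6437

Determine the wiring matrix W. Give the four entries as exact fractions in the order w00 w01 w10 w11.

-1 -1 1/2 -1

obs A: pose=(-2,-7,S) → sL=2/25, sR=5/68, mL=-261/1700, mR=-57/1700
obs B: pose=(6,-2,W) → sL=8/41, sR=40/157, mL=-2896/6437, mR=-1012/6437
sensor matrix S = [[2/25, 5/68], [8/41, 40/157]]; det S = 3302/547145
solve [mL_A; mL_B] = S·[w00; w01] and [mR_A; mR_B] = S·[w10; w11]:
  w00 = -1, w01 = -1, w10 = 1/2, w11 = -1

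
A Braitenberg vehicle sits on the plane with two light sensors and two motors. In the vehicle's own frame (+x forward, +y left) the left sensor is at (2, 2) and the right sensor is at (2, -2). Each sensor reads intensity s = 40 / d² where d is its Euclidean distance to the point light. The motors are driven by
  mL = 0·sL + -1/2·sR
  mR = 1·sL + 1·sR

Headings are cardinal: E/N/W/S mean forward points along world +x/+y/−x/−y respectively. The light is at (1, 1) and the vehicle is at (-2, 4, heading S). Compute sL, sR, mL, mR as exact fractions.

left sensor world pos  = (0, 2); dL² = 2
right sensor world pos = (-4, 2); dR² = 26
sL = 40/2 = 20
sR = 40/26 = 20/13
mL = 0·sL + -1/2·sR = -10/13
mR = 1·sL + 1·sR = 280/13

20 20/13 -10/13 280/13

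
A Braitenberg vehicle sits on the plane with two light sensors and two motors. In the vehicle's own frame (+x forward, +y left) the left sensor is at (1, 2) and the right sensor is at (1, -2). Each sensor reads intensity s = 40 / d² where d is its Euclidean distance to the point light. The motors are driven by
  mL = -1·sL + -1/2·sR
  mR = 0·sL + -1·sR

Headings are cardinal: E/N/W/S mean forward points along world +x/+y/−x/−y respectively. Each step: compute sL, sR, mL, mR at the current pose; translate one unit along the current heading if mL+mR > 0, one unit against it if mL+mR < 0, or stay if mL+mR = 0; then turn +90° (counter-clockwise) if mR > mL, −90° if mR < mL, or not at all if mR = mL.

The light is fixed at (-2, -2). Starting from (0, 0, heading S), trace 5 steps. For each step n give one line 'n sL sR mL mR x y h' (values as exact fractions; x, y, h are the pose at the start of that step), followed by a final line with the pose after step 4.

n=0: pose=(0,0,S); sL=40/17, sR=40; mL=-380/17, mR=-40; mL+mR=-1060/17 → advance -1; mR−mL=-300/17 → turn -1·90°
n=1: pose=(0,1,W); sL=20, sR=20/13; mL=-270/13, mR=-20/13; mL+mR=-290/13 → advance -1; mR−mL=250/13 → turn +1·90°
n=2: pose=(1,1,S); sL=40/29, sR=8; mL=-156/29, mR=-8; mL+mR=-388/29 → advance -1; mR−mL=-76/29 → turn -1·90°
n=3: pose=(1,2,W); sL=5, sR=1; mL=-11/2, mR=-1; mL+mR=-13/2 → advance -1; mR−mL=9/2 → turn +1·90°
n=4: pose=(2,2,S); sL=8/9, sR=40/13; mL=-284/117, mR=-40/13; mL+mR=-644/117 → advance -1; mR−mL=-76/117 → turn -1·90°

0 40/17 40 -380/17 -40 0 0 S
1 20 20/13 -270/13 -20/13 0 1 W
2 40/29 8 -156/29 -8 1 1 S
3 5 1 -11/2 -1 1 2 W
4 8/9 40/13 -284/117 -40/13 2 2 S
final 2 3 W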